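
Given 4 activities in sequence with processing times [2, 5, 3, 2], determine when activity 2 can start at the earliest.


Activity 2 starts after activities 1 through 1 complete.
Predecessor durations: [2]
ES = 2 = 2

2


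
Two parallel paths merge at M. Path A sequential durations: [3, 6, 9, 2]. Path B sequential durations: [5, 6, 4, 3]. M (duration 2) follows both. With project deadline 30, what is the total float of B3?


Forward pass: ES(B3) = sum of predecessors on chain B = 11
EF = ES + duration = 11 + 4 = 15
Backward pass: LF(M) = deadline = 30; LS(M) = 30 - 2 = 28
LF(B3) = LS(M) - sum(successors on chain B) = 28 - 3 = 25
LS = LF - duration = 25 - 4 = 21
Total float = LS - ES = 21 - 11 = 10

10


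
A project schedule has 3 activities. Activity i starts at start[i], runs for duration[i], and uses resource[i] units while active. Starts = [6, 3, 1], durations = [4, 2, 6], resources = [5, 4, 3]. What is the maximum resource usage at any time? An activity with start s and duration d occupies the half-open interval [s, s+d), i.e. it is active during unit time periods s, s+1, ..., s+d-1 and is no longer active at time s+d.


Each activity i is active on [start_i, start_i + duration_i).
Compute total resource usage per time slot:
  t=0: active resources = [], total = 0
  t=1: active resources = [3], total = 3
  t=2: active resources = [3], total = 3
  t=3: active resources = [4, 3], total = 7
  t=4: active resources = [4, 3], total = 7
  t=5: active resources = [3], total = 3
  t=6: active resources = [5, 3], total = 8
  t=7: active resources = [5], total = 5
  t=8: active resources = [5], total = 5
  t=9: active resources = [5], total = 5
Peak resource demand = 8

8


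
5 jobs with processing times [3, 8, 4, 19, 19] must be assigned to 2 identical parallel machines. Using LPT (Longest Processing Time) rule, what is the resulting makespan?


Sort jobs in decreasing order (LPT): [19, 19, 8, 4, 3]
Assign each job to the least loaded machine:
  Machine 1: jobs [19, 8], load = 27
  Machine 2: jobs [19, 4, 3], load = 26
Makespan = max load = 27

27


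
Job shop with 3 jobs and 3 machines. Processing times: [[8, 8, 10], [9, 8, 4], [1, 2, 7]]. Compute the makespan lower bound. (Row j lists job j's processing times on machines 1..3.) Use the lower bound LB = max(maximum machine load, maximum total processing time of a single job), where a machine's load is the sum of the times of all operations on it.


Machine loads:
  Machine 1: 8 + 9 + 1 = 18
  Machine 2: 8 + 8 + 2 = 18
  Machine 3: 10 + 4 + 7 = 21
Max machine load = 21
Job totals:
  Job 1: 26
  Job 2: 21
  Job 3: 10
Max job total = 26
Lower bound = max(21, 26) = 26

26


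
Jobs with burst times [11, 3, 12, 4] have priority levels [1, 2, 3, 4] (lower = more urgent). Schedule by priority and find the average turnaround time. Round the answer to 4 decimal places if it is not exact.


Sort by priority (ascending = highest first):
Order: [(1, 11), (2, 3), (3, 12), (4, 4)]
Completion times:
  Priority 1, burst=11, C=11
  Priority 2, burst=3, C=14
  Priority 3, burst=12, C=26
  Priority 4, burst=4, C=30
Average turnaround = 81/4 = 20.25

20.25


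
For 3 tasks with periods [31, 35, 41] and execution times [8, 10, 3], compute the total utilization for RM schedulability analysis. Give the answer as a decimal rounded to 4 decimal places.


Compute individual utilizations (exact fractions):
  Task 1: C/T = 8/31 (approx. 0.2581)
  Task 2: C/T = 10/35 = 2/7 (approx. 0.2857)
  Task 3: C/T = 3/41 (approx. 0.0732)
Total utilization U = 8/31 + 2/7 + 3/41 = 5489/8897
Rounded to 4 decimal places: U = 0.6169
RM (Liu & Layland) bound for 3 tasks = 0.779763; compare with U = 5489/8897 (approx. 0.616950)
U <= bound, so schedulable by RM sufficient condition.

0.6169


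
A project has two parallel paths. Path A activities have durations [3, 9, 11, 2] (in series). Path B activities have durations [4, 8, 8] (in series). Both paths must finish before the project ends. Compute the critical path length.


Path A total = 3 + 9 + 11 + 2 = 25
Path B total = 4 + 8 + 8 = 20
Critical path = longest path = max(25, 20) = 25

25


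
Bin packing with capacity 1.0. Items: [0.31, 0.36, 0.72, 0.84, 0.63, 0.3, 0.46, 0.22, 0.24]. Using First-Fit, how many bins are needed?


Place items sequentially using First-Fit:
  Item 0.31 -> new Bin 1
  Item 0.36 -> Bin 1 (now 0.67)
  Item 0.72 -> new Bin 2
  Item 0.84 -> new Bin 3
  Item 0.63 -> new Bin 4
  Item 0.3 -> Bin 1 (now 0.97)
  Item 0.46 -> new Bin 5
  Item 0.22 -> Bin 2 (now 0.94)
  Item 0.24 -> Bin 4 (now 0.87)
Total bins used = 5

5


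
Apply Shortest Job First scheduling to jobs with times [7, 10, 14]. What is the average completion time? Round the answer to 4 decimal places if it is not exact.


SJF order (ascending): [7, 10, 14]
Completion times:
  Job 1: burst=7, C=7
  Job 2: burst=10, C=17
  Job 3: burst=14, C=31
Average completion = 55/3 = 18.3333

18.3333


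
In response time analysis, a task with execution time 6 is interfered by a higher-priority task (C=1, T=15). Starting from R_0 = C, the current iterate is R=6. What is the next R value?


R_next = C + ceil(R_prev / T_hp) * C_hp
ceil(6 / 15) = ceil(0.4) = 1
Interference = 1 * 1 = 1
R_next = 6 + 1 = 7

7


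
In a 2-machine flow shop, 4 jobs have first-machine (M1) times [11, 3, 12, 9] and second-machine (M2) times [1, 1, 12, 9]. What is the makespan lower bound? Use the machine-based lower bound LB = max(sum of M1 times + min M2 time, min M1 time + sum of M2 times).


LB1 = sum(M1 times) + min(M2 times) = 35 + 1 = 36
LB2 = min(M1 times) + sum(M2 times) = 3 + 23 = 26
Lower bound = max(LB1, LB2) = max(36, 26) = 36

36


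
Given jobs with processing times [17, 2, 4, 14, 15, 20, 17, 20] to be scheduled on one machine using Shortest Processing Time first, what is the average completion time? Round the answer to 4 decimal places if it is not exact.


Sort jobs by processing time (SPT order): [2, 4, 14, 15, 17, 17, 20, 20]
Compute completion times sequentially:
  Job 1: processing = 2, completes at 2
  Job 2: processing = 4, completes at 6
  Job 3: processing = 14, completes at 20
  Job 4: processing = 15, completes at 35
  Job 5: processing = 17, completes at 52
  Job 6: processing = 17, completes at 69
  Job 7: processing = 20, completes at 89
  Job 8: processing = 20, completes at 109
Sum of completion times = 382
Average completion time = 382/8 = 47.75

47.75


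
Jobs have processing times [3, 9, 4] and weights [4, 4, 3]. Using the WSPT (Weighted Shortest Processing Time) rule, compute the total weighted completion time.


Compute p/w ratios and sort ascending (WSPT): [(3, 4), (4, 3), (9, 4)]
Compute weighted completion times:
  Job (p=3,w=4): C=3, w*C=4*3=12
  Job (p=4,w=3): C=7, w*C=3*7=21
  Job (p=9,w=4): C=16, w*C=4*16=64
Total weighted completion time = 97

97


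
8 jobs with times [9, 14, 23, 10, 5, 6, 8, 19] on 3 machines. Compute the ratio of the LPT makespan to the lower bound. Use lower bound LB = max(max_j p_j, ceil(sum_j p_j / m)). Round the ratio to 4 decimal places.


LPT order: [23, 19, 14, 10, 9, 8, 6, 5]
Machine loads after assignment: [31, 33, 30]
LPT makespan = 33
Lower bound = max(max_job, ceil(total/3)) = max(23, 32) = 32
Ratio = 33 / 32 = 1.0313

1.0313


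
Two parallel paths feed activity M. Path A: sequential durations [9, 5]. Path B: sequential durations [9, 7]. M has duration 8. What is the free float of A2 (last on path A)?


ES(A2) = sum of predecessors on chain A = 9
EF(A2) = ES + duration = 9 + 5 = 14
Successor of A2 is M. ES(M) = max(sum(A), sum(B)) = max(14, 16) = 16
Free float = ES(successor) - EF(current) = 16 - 14 = 2

2


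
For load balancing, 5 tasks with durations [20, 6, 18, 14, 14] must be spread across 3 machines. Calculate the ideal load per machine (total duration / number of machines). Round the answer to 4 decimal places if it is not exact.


Total processing time = 20 + 6 + 18 + 14 + 14 = 72
Number of machines = 3
Ideal balanced load = 72 / 3 = 24.0

24.0


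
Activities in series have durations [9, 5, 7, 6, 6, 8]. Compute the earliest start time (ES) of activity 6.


Activity 6 starts after activities 1 through 5 complete.
Predecessor durations: [9, 5, 7, 6, 6]
ES = 9 + 5 + 7 + 6 + 6 = 33

33


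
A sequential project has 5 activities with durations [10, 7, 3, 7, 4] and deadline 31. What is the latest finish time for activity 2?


LF(activity 2) = deadline - sum of successor durations
Successors: activities 3 through 5 with durations [3, 7, 4]
Sum of successor durations = 14
LF = 31 - 14 = 17

17


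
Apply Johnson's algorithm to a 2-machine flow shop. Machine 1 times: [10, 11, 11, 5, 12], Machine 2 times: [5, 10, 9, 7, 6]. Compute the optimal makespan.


Apply Johnson's rule:
  Group 1 (a <= b): [(4, 5, 7)]
  Group 2 (a > b): [(2, 11, 10), (3, 11, 9), (5, 12, 6), (1, 10, 5)]
Optimal job order: [4, 2, 3, 5, 1]
Schedule:
  Job 4: M1 done at 5, M2 done at 12
  Job 2: M1 done at 16, M2 done at 26
  Job 3: M1 done at 27, M2 done at 36
  Job 5: M1 done at 39, M2 done at 45
  Job 1: M1 done at 49, M2 done at 54
Makespan = 54

54


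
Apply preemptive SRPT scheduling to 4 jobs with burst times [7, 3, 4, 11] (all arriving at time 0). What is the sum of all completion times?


Since all jobs arrive at t=0, SRPT equals SPT ordering.
SPT order: [3, 4, 7, 11]
Completion times:
  Job 1: p=3, C=3
  Job 2: p=4, C=7
  Job 3: p=7, C=14
  Job 4: p=11, C=25
Total completion time = 3 + 7 + 14 + 25 = 49

49


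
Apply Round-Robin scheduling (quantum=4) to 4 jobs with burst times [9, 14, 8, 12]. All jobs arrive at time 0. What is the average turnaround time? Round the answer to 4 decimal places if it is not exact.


Time quantum = 4
Execution trace:
  J1 runs 4 units, time = 4
  J2 runs 4 units, time = 8
  J3 runs 4 units, time = 12
  J4 runs 4 units, time = 16
  J1 runs 4 units, time = 20
  J2 runs 4 units, time = 24
  J3 runs 4 units, time = 28
  J4 runs 4 units, time = 32
  J1 runs 1 units, time = 33
  J2 runs 4 units, time = 37
  J4 runs 4 units, time = 41
  J2 runs 2 units, time = 43
Finish times: [33, 43, 28, 41]
Average turnaround = 145/4 = 36.25

36.25


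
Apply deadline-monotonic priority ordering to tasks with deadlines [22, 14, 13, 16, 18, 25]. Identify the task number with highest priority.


Sort tasks by relative deadline (ascending):
  Task 3: deadline = 13
  Task 2: deadline = 14
  Task 4: deadline = 16
  Task 5: deadline = 18
  Task 1: deadline = 22
  Task 6: deadline = 25
Priority order (highest first): [3, 2, 4, 5, 1, 6]
Highest priority task = 3

3


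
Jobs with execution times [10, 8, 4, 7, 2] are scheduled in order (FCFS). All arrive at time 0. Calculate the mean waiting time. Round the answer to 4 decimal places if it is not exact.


FCFS order (as given): [10, 8, 4, 7, 2]
Waiting times:
  Job 1: wait = 0
  Job 2: wait = 10
  Job 3: wait = 18
  Job 4: wait = 22
  Job 5: wait = 29
Sum of waiting times = 79
Average waiting time = 79/5 = 15.8

15.8


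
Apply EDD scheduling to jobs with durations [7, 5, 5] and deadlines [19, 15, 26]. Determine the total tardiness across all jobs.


Sort by due date (EDD order): [(5, 15), (7, 19), (5, 26)]
Compute completion times and tardiness:
  Job 1: p=5, d=15, C=5, tardiness=max(0,5-15)=0
  Job 2: p=7, d=19, C=12, tardiness=max(0,12-19)=0
  Job 3: p=5, d=26, C=17, tardiness=max(0,17-26)=0
Total tardiness = 0

0


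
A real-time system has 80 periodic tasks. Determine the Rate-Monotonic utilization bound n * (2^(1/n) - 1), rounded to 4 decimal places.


Compute 2^(1/80) = 1.0087019838
Subtract 1: 1.0087019838 - 1 = 0.0087019838
Multiply by n: 80 * 0.0087019838 = 0.6961587040
Round to 4 dp: 0.6962

0.6962


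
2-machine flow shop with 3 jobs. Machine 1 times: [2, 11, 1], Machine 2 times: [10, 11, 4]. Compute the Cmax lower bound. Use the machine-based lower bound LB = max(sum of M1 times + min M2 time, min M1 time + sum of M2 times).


LB1 = sum(M1 times) + min(M2 times) = 14 + 4 = 18
LB2 = min(M1 times) + sum(M2 times) = 1 + 25 = 26
Lower bound = max(LB1, LB2) = max(18, 26) = 26

26


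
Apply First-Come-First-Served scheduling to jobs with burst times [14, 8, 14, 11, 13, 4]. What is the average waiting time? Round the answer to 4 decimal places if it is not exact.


FCFS order (as given): [14, 8, 14, 11, 13, 4]
Waiting times:
  Job 1: wait = 0
  Job 2: wait = 14
  Job 3: wait = 22
  Job 4: wait = 36
  Job 5: wait = 47
  Job 6: wait = 60
Sum of waiting times = 179
Average waiting time = 179/6 = 29.8333

29.8333


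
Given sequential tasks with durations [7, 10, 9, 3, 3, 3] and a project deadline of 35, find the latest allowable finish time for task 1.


LF(activity 1) = deadline - sum of successor durations
Successors: activities 2 through 6 with durations [10, 9, 3, 3, 3]
Sum of successor durations = 28
LF = 35 - 28 = 7

7


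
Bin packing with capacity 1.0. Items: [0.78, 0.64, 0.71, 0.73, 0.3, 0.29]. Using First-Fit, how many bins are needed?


Place items sequentially using First-Fit:
  Item 0.78 -> new Bin 1
  Item 0.64 -> new Bin 2
  Item 0.71 -> new Bin 3
  Item 0.73 -> new Bin 4
  Item 0.3 -> Bin 2 (now 0.94)
  Item 0.29 -> Bin 3 (now 1.0)
Total bins used = 4

4


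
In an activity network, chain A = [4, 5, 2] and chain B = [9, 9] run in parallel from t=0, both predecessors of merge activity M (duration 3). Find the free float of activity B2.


ES(B2) = sum of predecessors on chain B = 9
EF(B2) = ES + duration = 9 + 9 = 18
Successor of B2 is M. ES(M) = max(sum(A), sum(B)) = max(11, 18) = 18
Free float = ES(successor) - EF(current) = 18 - 18 = 0

0


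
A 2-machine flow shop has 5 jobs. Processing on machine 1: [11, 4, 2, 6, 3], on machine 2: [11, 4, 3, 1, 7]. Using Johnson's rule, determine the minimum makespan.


Apply Johnson's rule:
  Group 1 (a <= b): [(3, 2, 3), (5, 3, 7), (2, 4, 4), (1, 11, 11)]
  Group 2 (a > b): [(4, 6, 1)]
Optimal job order: [3, 5, 2, 1, 4]
Schedule:
  Job 3: M1 done at 2, M2 done at 5
  Job 5: M1 done at 5, M2 done at 12
  Job 2: M1 done at 9, M2 done at 16
  Job 1: M1 done at 20, M2 done at 31
  Job 4: M1 done at 26, M2 done at 32
Makespan = 32

32


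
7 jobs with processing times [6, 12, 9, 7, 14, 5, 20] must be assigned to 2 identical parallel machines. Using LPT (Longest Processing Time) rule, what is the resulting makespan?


Sort jobs in decreasing order (LPT): [20, 14, 12, 9, 7, 6, 5]
Assign each job to the least loaded machine:
  Machine 1: jobs [20, 9, 6], load = 35
  Machine 2: jobs [14, 12, 7, 5], load = 38
Makespan = max load = 38

38


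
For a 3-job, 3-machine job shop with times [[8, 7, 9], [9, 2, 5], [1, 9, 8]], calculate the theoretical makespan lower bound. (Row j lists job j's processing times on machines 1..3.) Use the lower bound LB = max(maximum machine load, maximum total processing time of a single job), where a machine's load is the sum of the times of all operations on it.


Machine loads:
  Machine 1: 8 + 9 + 1 = 18
  Machine 2: 7 + 2 + 9 = 18
  Machine 3: 9 + 5 + 8 = 22
Max machine load = 22
Job totals:
  Job 1: 24
  Job 2: 16
  Job 3: 18
Max job total = 24
Lower bound = max(22, 24) = 24

24


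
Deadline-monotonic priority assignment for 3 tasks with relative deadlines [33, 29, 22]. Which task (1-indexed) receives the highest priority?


Sort tasks by relative deadline (ascending):
  Task 3: deadline = 22
  Task 2: deadline = 29
  Task 1: deadline = 33
Priority order (highest first): [3, 2, 1]
Highest priority task = 3

3


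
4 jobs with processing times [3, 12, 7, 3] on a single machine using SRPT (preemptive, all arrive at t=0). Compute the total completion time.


Since all jobs arrive at t=0, SRPT equals SPT ordering.
SPT order: [3, 3, 7, 12]
Completion times:
  Job 1: p=3, C=3
  Job 2: p=3, C=6
  Job 3: p=7, C=13
  Job 4: p=12, C=25
Total completion time = 3 + 6 + 13 + 25 = 47

47


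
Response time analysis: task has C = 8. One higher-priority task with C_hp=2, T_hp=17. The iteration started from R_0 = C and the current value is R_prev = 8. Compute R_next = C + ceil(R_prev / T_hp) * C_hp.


R_next = C + ceil(R_prev / T_hp) * C_hp
ceil(8 / 17) = ceil(0.4706) = 1
Interference = 1 * 2 = 2
R_next = 8 + 2 = 10

10


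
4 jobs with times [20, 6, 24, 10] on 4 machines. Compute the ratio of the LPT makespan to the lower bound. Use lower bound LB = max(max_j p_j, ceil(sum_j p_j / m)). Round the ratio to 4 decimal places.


LPT order: [24, 20, 10, 6]
Machine loads after assignment: [24, 20, 10, 6]
LPT makespan = 24
Lower bound = max(max_job, ceil(total/4)) = max(24, 15) = 24
Ratio = 24 / 24 = 1.0

1.0


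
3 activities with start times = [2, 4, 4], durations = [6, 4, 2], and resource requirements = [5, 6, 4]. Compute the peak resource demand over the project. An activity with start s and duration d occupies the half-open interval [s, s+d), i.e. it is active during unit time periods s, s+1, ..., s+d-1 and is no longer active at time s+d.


Each activity i is active on [start_i, start_i + duration_i).
Compute total resource usage per time slot:
  t=0: active resources = [], total = 0
  t=1: active resources = [], total = 0
  t=2: active resources = [5], total = 5
  t=3: active resources = [5], total = 5
  t=4: active resources = [5, 6, 4], total = 15
  t=5: active resources = [5, 6, 4], total = 15
  t=6: active resources = [5, 6], total = 11
  t=7: active resources = [5, 6], total = 11
Peak resource demand = 15

15


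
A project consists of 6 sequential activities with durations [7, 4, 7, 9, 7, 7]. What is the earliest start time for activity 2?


Activity 2 starts after activities 1 through 1 complete.
Predecessor durations: [7]
ES = 7 = 7

7


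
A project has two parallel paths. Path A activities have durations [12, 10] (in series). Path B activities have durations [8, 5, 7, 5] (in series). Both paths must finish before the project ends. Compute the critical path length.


Path A total = 12 + 10 = 22
Path B total = 8 + 5 + 7 + 5 = 25
Critical path = longest path = max(22, 25) = 25

25


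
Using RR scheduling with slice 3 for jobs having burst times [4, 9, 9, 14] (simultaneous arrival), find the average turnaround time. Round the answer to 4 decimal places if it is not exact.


Time quantum = 3
Execution trace:
  J1 runs 3 units, time = 3
  J2 runs 3 units, time = 6
  J3 runs 3 units, time = 9
  J4 runs 3 units, time = 12
  J1 runs 1 units, time = 13
  J2 runs 3 units, time = 16
  J3 runs 3 units, time = 19
  J4 runs 3 units, time = 22
  J2 runs 3 units, time = 25
  J3 runs 3 units, time = 28
  J4 runs 3 units, time = 31
  J4 runs 3 units, time = 34
  J4 runs 2 units, time = 36
Finish times: [13, 25, 28, 36]
Average turnaround = 102/4 = 25.5

25.5


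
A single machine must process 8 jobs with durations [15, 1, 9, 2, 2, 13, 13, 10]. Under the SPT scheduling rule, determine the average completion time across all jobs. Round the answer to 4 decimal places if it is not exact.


Sort jobs by processing time (SPT order): [1, 2, 2, 9, 10, 13, 13, 15]
Compute completion times sequentially:
  Job 1: processing = 1, completes at 1
  Job 2: processing = 2, completes at 3
  Job 3: processing = 2, completes at 5
  Job 4: processing = 9, completes at 14
  Job 5: processing = 10, completes at 24
  Job 6: processing = 13, completes at 37
  Job 7: processing = 13, completes at 50
  Job 8: processing = 15, completes at 65
Sum of completion times = 199
Average completion time = 199/8 = 24.875

24.875


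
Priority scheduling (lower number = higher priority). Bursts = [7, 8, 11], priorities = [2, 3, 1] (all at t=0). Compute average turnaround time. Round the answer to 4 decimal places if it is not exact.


Sort by priority (ascending = highest first):
Order: [(1, 11), (2, 7), (3, 8)]
Completion times:
  Priority 1, burst=11, C=11
  Priority 2, burst=7, C=18
  Priority 3, burst=8, C=26
Average turnaround = 55/3 = 18.3333

18.3333


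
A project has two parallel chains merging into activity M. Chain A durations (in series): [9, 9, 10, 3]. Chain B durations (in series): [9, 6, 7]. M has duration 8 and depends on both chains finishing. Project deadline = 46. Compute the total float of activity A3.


Forward pass: ES(A3) = sum of predecessors on chain A = 18
EF = ES + duration = 18 + 10 = 28
Backward pass: LF(M) = deadline = 46; LS(M) = 46 - 8 = 38
LF(A3) = LS(M) - sum(successors on chain A) = 38 - 3 = 35
LS = LF - duration = 35 - 10 = 25
Total float = LS - ES = 25 - 18 = 7

7


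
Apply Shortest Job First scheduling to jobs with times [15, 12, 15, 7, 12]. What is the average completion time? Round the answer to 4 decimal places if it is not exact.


SJF order (ascending): [7, 12, 12, 15, 15]
Completion times:
  Job 1: burst=7, C=7
  Job 2: burst=12, C=19
  Job 3: burst=12, C=31
  Job 4: burst=15, C=46
  Job 5: burst=15, C=61
Average completion = 164/5 = 32.8

32.8


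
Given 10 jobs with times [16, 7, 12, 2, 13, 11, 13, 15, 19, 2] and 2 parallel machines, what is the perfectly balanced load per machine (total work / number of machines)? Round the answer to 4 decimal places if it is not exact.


Total processing time = 16 + 7 + 12 + 2 + 13 + 11 + 13 + 15 + 19 + 2 = 110
Number of machines = 2
Ideal balanced load = 110 / 2 = 55.0

55.0


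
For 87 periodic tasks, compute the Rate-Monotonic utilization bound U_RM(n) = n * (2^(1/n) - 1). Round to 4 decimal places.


Compute 2^(1/87) = 1.0079990316
Subtract 1: 1.0079990316 - 1 = 0.0079990316
Multiply by n: 87 * 0.0079990316 = 0.6959157492
Round to 4 dp: 0.6959

0.6959


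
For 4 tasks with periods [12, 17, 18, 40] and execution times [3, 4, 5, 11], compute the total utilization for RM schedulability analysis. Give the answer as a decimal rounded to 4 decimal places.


Compute individual utilizations (exact fractions):
  Task 1: C/T = 3/12 = 1/4 (approx. 0.25)
  Task 2: C/T = 4/17 (approx. 0.2353)
  Task 3: C/T = 5/18 (approx. 0.2778)
  Task 4: C/T = 11/40 (approx. 0.275)
Total utilization U = 1/4 + 4/17 + 5/18 + 11/40 = 6353/6120
Rounded to 4 decimal places: U = 1.0381
RM (Liu & Layland) bound for 4 tasks = 0.756828; compare with U = 6353/6120 (approx. 1.038072)
U > 1, so the task set is not schedulable (processor overloaded).

1.0381


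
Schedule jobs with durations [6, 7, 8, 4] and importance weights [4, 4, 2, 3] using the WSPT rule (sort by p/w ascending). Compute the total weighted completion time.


Compute p/w ratios and sort ascending (WSPT): [(4, 3), (6, 4), (7, 4), (8, 2)]
Compute weighted completion times:
  Job (p=4,w=3): C=4, w*C=3*4=12
  Job (p=6,w=4): C=10, w*C=4*10=40
  Job (p=7,w=4): C=17, w*C=4*17=68
  Job (p=8,w=2): C=25, w*C=2*25=50
Total weighted completion time = 170

170


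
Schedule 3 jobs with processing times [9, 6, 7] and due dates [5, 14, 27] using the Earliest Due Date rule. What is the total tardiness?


Sort by due date (EDD order): [(9, 5), (6, 14), (7, 27)]
Compute completion times and tardiness:
  Job 1: p=9, d=5, C=9, tardiness=max(0,9-5)=4
  Job 2: p=6, d=14, C=15, tardiness=max(0,15-14)=1
  Job 3: p=7, d=27, C=22, tardiness=max(0,22-27)=0
Total tardiness = 5

5


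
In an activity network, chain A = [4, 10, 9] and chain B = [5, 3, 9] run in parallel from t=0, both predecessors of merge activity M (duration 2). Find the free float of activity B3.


ES(B3) = sum of predecessors on chain B = 8
EF(B3) = ES + duration = 8 + 9 = 17
Successor of B3 is M. ES(M) = max(sum(A), sum(B)) = max(23, 17) = 23
Free float = ES(successor) - EF(current) = 23 - 17 = 6

6


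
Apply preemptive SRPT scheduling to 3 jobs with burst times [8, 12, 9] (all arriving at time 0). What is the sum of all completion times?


Since all jobs arrive at t=0, SRPT equals SPT ordering.
SPT order: [8, 9, 12]
Completion times:
  Job 1: p=8, C=8
  Job 2: p=9, C=17
  Job 3: p=12, C=29
Total completion time = 8 + 17 + 29 = 54

54


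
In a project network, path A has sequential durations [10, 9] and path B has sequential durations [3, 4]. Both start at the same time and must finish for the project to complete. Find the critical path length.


Path A total = 10 + 9 = 19
Path B total = 3 + 4 = 7
Critical path = longest path = max(19, 7) = 19

19


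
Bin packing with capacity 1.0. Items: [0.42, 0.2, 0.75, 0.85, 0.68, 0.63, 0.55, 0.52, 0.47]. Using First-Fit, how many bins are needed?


Place items sequentially using First-Fit:
  Item 0.42 -> new Bin 1
  Item 0.2 -> Bin 1 (now 0.62)
  Item 0.75 -> new Bin 2
  Item 0.85 -> new Bin 3
  Item 0.68 -> new Bin 4
  Item 0.63 -> new Bin 5
  Item 0.55 -> new Bin 6
  Item 0.52 -> new Bin 7
  Item 0.47 -> Bin 7 (now 0.99)
Total bins used = 7

7


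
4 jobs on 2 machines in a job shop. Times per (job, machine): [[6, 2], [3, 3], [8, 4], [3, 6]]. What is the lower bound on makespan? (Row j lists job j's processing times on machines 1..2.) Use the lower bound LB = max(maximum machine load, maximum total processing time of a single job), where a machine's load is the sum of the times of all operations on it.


Machine loads:
  Machine 1: 6 + 3 + 8 + 3 = 20
  Machine 2: 2 + 3 + 4 + 6 = 15
Max machine load = 20
Job totals:
  Job 1: 8
  Job 2: 6
  Job 3: 12
  Job 4: 9
Max job total = 12
Lower bound = max(20, 12) = 20

20


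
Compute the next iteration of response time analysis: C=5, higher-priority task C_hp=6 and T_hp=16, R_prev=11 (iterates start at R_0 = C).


R_next = C + ceil(R_prev / T_hp) * C_hp
ceil(11 / 16) = ceil(0.6875) = 1
Interference = 1 * 6 = 6
R_next = 5 + 6 = 11
R_next = R_prev, so the iteration has converged (response time = 11).

11


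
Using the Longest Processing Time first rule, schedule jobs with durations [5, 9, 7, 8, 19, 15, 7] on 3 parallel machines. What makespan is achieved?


Sort jobs in decreasing order (LPT): [19, 15, 9, 8, 7, 7, 5]
Assign each job to the least loaded machine:
  Machine 1: jobs [19, 5], load = 24
  Machine 2: jobs [15, 7], load = 22
  Machine 3: jobs [9, 8, 7], load = 24
Makespan = max load = 24

24


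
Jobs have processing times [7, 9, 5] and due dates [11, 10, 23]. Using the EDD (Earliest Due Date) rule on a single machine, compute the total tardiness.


Sort by due date (EDD order): [(9, 10), (7, 11), (5, 23)]
Compute completion times and tardiness:
  Job 1: p=9, d=10, C=9, tardiness=max(0,9-10)=0
  Job 2: p=7, d=11, C=16, tardiness=max(0,16-11)=5
  Job 3: p=5, d=23, C=21, tardiness=max(0,21-23)=0
Total tardiness = 5

5


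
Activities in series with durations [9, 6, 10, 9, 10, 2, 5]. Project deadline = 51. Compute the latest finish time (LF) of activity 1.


LF(activity 1) = deadline - sum of successor durations
Successors: activities 2 through 7 with durations [6, 10, 9, 10, 2, 5]
Sum of successor durations = 42
LF = 51 - 42 = 9

9


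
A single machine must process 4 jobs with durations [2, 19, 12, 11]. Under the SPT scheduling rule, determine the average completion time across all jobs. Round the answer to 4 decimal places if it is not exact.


Sort jobs by processing time (SPT order): [2, 11, 12, 19]
Compute completion times sequentially:
  Job 1: processing = 2, completes at 2
  Job 2: processing = 11, completes at 13
  Job 3: processing = 12, completes at 25
  Job 4: processing = 19, completes at 44
Sum of completion times = 84
Average completion time = 84/4 = 21.0

21.0


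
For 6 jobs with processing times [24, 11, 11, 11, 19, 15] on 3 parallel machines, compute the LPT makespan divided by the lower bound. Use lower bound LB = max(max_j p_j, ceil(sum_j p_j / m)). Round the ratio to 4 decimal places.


LPT order: [24, 19, 15, 11, 11, 11]
Machine loads after assignment: [35, 30, 26]
LPT makespan = 35
Lower bound = max(max_job, ceil(total/3)) = max(24, 31) = 31
Ratio = 35 / 31 = 1.129

1.129


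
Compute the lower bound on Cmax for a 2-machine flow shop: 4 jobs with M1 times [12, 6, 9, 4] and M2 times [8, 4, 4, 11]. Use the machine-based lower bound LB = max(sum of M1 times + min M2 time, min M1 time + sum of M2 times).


LB1 = sum(M1 times) + min(M2 times) = 31 + 4 = 35
LB2 = min(M1 times) + sum(M2 times) = 4 + 27 = 31
Lower bound = max(LB1, LB2) = max(35, 31) = 35

35


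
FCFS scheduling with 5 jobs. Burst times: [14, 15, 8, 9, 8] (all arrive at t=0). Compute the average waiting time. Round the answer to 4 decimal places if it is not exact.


FCFS order (as given): [14, 15, 8, 9, 8]
Waiting times:
  Job 1: wait = 0
  Job 2: wait = 14
  Job 3: wait = 29
  Job 4: wait = 37
  Job 5: wait = 46
Sum of waiting times = 126
Average waiting time = 126/5 = 25.2

25.2


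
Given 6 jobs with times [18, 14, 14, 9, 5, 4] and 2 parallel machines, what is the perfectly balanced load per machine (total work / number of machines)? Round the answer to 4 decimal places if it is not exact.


Total processing time = 18 + 14 + 14 + 9 + 5 + 4 = 64
Number of machines = 2
Ideal balanced load = 64 / 2 = 32.0

32.0


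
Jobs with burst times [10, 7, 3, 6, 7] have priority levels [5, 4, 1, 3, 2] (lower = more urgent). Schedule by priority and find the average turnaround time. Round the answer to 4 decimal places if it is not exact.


Sort by priority (ascending = highest first):
Order: [(1, 3), (2, 7), (3, 6), (4, 7), (5, 10)]
Completion times:
  Priority 1, burst=3, C=3
  Priority 2, burst=7, C=10
  Priority 3, burst=6, C=16
  Priority 4, burst=7, C=23
  Priority 5, burst=10, C=33
Average turnaround = 85/5 = 17.0

17.0


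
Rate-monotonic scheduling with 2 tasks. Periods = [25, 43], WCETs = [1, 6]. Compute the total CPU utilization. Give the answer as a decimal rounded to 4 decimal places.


Compute individual utilizations (exact fractions):
  Task 1: C/T = 1/25 (approx. 0.04)
  Task 2: C/T = 6/43 (approx. 0.1395)
Total utilization U = 1/25 + 6/43 = 193/1075
Rounded to 4 decimal places: U = 0.1795
RM (Liu & Layland) bound for 2 tasks = 0.828427; compare with U = 193/1075 (approx. 0.179535)
U <= bound, so schedulable by RM sufficient condition.

0.1795


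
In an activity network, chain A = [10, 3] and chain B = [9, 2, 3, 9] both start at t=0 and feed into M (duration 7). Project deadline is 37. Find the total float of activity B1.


Forward pass: ES(B1) = sum of predecessors on chain B = 0
EF = ES + duration = 0 + 9 = 9
Backward pass: LF(M) = deadline = 37; LS(M) = 37 - 7 = 30
LF(B1) = LS(M) - sum(successors on chain B) = 30 - 14 = 16
LS = LF - duration = 16 - 9 = 7
Total float = LS - ES = 7 - 0 = 7

7


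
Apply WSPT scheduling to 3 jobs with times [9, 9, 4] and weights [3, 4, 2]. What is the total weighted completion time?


Compute p/w ratios and sort ascending (WSPT): [(4, 2), (9, 4), (9, 3)]
Compute weighted completion times:
  Job (p=4,w=2): C=4, w*C=2*4=8
  Job (p=9,w=4): C=13, w*C=4*13=52
  Job (p=9,w=3): C=22, w*C=3*22=66
Total weighted completion time = 126

126


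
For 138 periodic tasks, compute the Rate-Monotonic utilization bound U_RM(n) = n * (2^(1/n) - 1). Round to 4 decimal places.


Compute 2^(1/138) = 1.0050354411
Subtract 1: 1.0050354411 - 1 = 0.0050354411
Multiply by n: 138 * 0.0050354411 = 0.6948908718
Round to 4 dp: 0.6949

0.6949


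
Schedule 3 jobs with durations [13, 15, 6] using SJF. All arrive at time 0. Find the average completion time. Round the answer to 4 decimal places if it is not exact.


SJF order (ascending): [6, 13, 15]
Completion times:
  Job 1: burst=6, C=6
  Job 2: burst=13, C=19
  Job 3: burst=15, C=34
Average completion = 59/3 = 19.6667

19.6667


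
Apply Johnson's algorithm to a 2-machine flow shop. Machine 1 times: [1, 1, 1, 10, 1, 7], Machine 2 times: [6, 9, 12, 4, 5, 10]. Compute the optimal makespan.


Apply Johnson's rule:
  Group 1 (a <= b): [(1, 1, 6), (2, 1, 9), (3, 1, 12), (5, 1, 5), (6, 7, 10)]
  Group 2 (a > b): [(4, 10, 4)]
Optimal job order: [1, 2, 3, 5, 6, 4]
Schedule:
  Job 1: M1 done at 1, M2 done at 7
  Job 2: M1 done at 2, M2 done at 16
  Job 3: M1 done at 3, M2 done at 28
  Job 5: M1 done at 4, M2 done at 33
  Job 6: M1 done at 11, M2 done at 43
  Job 4: M1 done at 21, M2 done at 47
Makespan = 47

47


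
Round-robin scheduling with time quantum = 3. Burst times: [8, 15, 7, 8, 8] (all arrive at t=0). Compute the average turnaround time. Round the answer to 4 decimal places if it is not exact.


Time quantum = 3
Execution trace:
  J1 runs 3 units, time = 3
  J2 runs 3 units, time = 6
  J3 runs 3 units, time = 9
  J4 runs 3 units, time = 12
  J5 runs 3 units, time = 15
  J1 runs 3 units, time = 18
  J2 runs 3 units, time = 21
  J3 runs 3 units, time = 24
  J4 runs 3 units, time = 27
  J5 runs 3 units, time = 30
  J1 runs 2 units, time = 32
  J2 runs 3 units, time = 35
  J3 runs 1 units, time = 36
  J4 runs 2 units, time = 38
  J5 runs 2 units, time = 40
  J2 runs 3 units, time = 43
  J2 runs 3 units, time = 46
Finish times: [32, 46, 36, 38, 40]
Average turnaround = 192/5 = 38.4

38.4


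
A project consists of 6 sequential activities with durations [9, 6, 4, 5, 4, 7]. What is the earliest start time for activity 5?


Activity 5 starts after activities 1 through 4 complete.
Predecessor durations: [9, 6, 4, 5]
ES = 9 + 6 + 4 + 5 = 24

24


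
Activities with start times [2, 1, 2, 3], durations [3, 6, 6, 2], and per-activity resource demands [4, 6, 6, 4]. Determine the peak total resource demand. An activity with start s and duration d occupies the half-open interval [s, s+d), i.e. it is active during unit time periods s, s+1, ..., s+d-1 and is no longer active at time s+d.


Each activity i is active on [start_i, start_i + duration_i).
Compute total resource usage per time slot:
  t=0: active resources = [], total = 0
  t=1: active resources = [6], total = 6
  t=2: active resources = [4, 6, 6], total = 16
  t=3: active resources = [4, 6, 6, 4], total = 20
  t=4: active resources = [4, 6, 6, 4], total = 20
  t=5: active resources = [6, 6], total = 12
  t=6: active resources = [6, 6], total = 12
  t=7: active resources = [6], total = 6
Peak resource demand = 20

20


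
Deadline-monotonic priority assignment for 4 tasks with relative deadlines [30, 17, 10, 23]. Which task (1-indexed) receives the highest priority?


Sort tasks by relative deadline (ascending):
  Task 3: deadline = 10
  Task 2: deadline = 17
  Task 4: deadline = 23
  Task 1: deadline = 30
Priority order (highest first): [3, 2, 4, 1]
Highest priority task = 3

3


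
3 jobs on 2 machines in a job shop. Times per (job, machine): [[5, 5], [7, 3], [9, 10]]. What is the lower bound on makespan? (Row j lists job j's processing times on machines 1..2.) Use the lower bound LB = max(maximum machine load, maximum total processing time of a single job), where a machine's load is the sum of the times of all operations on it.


Machine loads:
  Machine 1: 5 + 7 + 9 = 21
  Machine 2: 5 + 3 + 10 = 18
Max machine load = 21
Job totals:
  Job 1: 10
  Job 2: 10
  Job 3: 19
Max job total = 19
Lower bound = max(21, 19) = 21

21


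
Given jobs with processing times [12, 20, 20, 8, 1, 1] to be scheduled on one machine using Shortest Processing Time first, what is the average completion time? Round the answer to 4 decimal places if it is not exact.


Sort jobs by processing time (SPT order): [1, 1, 8, 12, 20, 20]
Compute completion times sequentially:
  Job 1: processing = 1, completes at 1
  Job 2: processing = 1, completes at 2
  Job 3: processing = 8, completes at 10
  Job 4: processing = 12, completes at 22
  Job 5: processing = 20, completes at 42
  Job 6: processing = 20, completes at 62
Sum of completion times = 139
Average completion time = 139/6 = 23.1667

23.1667


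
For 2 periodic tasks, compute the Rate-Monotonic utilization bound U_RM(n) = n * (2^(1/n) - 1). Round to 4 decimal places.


Compute 2^(1/2) = 1.4142135624
Subtract 1: 1.4142135624 - 1 = 0.4142135624
Multiply by n: 2 * 0.4142135624 = 0.8284271248
Round to 4 dp: 0.8284

0.8284


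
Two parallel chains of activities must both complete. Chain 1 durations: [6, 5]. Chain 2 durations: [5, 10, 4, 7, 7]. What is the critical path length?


Path A total = 6 + 5 = 11
Path B total = 5 + 10 + 4 + 7 + 7 = 33
Critical path = longest path = max(11, 33) = 33

33


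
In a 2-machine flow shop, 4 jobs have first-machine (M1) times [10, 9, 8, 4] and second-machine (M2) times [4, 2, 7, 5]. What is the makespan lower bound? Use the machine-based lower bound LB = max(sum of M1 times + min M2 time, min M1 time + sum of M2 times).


LB1 = sum(M1 times) + min(M2 times) = 31 + 2 = 33
LB2 = min(M1 times) + sum(M2 times) = 4 + 18 = 22
Lower bound = max(LB1, LB2) = max(33, 22) = 33

33


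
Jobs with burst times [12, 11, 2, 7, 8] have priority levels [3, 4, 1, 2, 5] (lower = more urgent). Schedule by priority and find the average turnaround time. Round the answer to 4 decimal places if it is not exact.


Sort by priority (ascending = highest first):
Order: [(1, 2), (2, 7), (3, 12), (4, 11), (5, 8)]
Completion times:
  Priority 1, burst=2, C=2
  Priority 2, burst=7, C=9
  Priority 3, burst=12, C=21
  Priority 4, burst=11, C=32
  Priority 5, burst=8, C=40
Average turnaround = 104/5 = 20.8

20.8


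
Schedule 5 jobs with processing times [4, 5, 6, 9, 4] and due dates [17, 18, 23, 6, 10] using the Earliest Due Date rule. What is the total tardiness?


Sort by due date (EDD order): [(9, 6), (4, 10), (4, 17), (5, 18), (6, 23)]
Compute completion times and tardiness:
  Job 1: p=9, d=6, C=9, tardiness=max(0,9-6)=3
  Job 2: p=4, d=10, C=13, tardiness=max(0,13-10)=3
  Job 3: p=4, d=17, C=17, tardiness=max(0,17-17)=0
  Job 4: p=5, d=18, C=22, tardiness=max(0,22-18)=4
  Job 5: p=6, d=23, C=28, tardiness=max(0,28-23)=5
Total tardiness = 15

15


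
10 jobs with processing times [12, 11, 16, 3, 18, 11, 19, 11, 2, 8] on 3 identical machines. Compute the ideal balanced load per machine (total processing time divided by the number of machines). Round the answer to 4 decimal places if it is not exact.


Total processing time = 12 + 11 + 16 + 3 + 18 + 11 + 19 + 11 + 2 + 8 = 111
Number of machines = 3
Ideal balanced load = 111 / 3 = 37.0

37.0


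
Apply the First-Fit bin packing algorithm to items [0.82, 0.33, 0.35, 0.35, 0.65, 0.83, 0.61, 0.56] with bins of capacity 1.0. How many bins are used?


Place items sequentially using First-Fit:
  Item 0.82 -> new Bin 1
  Item 0.33 -> new Bin 2
  Item 0.35 -> Bin 2 (now 0.68)
  Item 0.35 -> new Bin 3
  Item 0.65 -> Bin 3 (now 1.0)
  Item 0.83 -> new Bin 4
  Item 0.61 -> new Bin 5
  Item 0.56 -> new Bin 6
Total bins used = 6

6


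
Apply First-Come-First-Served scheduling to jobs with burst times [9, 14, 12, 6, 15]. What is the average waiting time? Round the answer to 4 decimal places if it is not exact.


FCFS order (as given): [9, 14, 12, 6, 15]
Waiting times:
  Job 1: wait = 0
  Job 2: wait = 9
  Job 3: wait = 23
  Job 4: wait = 35
  Job 5: wait = 41
Sum of waiting times = 108
Average waiting time = 108/5 = 21.6

21.6


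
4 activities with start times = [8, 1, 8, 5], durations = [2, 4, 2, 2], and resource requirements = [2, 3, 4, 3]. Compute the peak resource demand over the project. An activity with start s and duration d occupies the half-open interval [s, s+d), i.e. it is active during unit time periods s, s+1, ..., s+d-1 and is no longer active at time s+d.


Each activity i is active on [start_i, start_i + duration_i).
Compute total resource usage per time slot:
  t=0: active resources = [], total = 0
  t=1: active resources = [3], total = 3
  t=2: active resources = [3], total = 3
  t=3: active resources = [3], total = 3
  t=4: active resources = [3], total = 3
  t=5: active resources = [3], total = 3
  t=6: active resources = [3], total = 3
  t=7: active resources = [], total = 0
  t=8: active resources = [2, 4], total = 6
  t=9: active resources = [2, 4], total = 6
Peak resource demand = 6

6


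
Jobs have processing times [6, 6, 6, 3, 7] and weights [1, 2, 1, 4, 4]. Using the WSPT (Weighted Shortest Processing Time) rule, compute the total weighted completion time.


Compute p/w ratios and sort ascending (WSPT): [(3, 4), (7, 4), (6, 2), (6, 1), (6, 1)]
Compute weighted completion times:
  Job (p=3,w=4): C=3, w*C=4*3=12
  Job (p=7,w=4): C=10, w*C=4*10=40
  Job (p=6,w=2): C=16, w*C=2*16=32
  Job (p=6,w=1): C=22, w*C=1*22=22
  Job (p=6,w=1): C=28, w*C=1*28=28
Total weighted completion time = 134

134
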